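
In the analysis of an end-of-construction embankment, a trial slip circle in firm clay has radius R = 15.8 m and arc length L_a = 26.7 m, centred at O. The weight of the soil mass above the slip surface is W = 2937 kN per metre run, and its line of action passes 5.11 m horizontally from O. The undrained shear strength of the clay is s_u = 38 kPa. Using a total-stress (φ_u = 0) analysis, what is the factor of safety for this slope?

FS = 1.07

Taking moments about the centre O, the resisting moment is provided by the undrained shear strength acting along the arc:
M_R = s_u·L_a·R = 38·26.70·15.8 = 16030.7 kN·m/m
M_D = W·d = 2937·5.11 = 15008.1 kN·m/m
FS = M_R / M_D = 16030.7 / 15008.1 = 1.068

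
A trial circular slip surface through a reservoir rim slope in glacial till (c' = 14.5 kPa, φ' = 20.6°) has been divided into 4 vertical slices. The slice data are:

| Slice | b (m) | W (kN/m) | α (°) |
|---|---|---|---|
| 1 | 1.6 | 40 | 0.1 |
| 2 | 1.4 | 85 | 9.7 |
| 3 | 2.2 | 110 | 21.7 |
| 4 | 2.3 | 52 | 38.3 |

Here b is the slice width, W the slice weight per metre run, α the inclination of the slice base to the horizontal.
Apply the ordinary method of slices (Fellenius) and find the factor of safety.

Ordinary method of slices: FS = Σ[c'·Δl_i + (W_i cosα_i)·tanφ'] / Σ W_i sinα_i, with Δl_i = b_i / cosα_i.
Slice 1: Δl = 1.6/cos0.1° = 1.600 m; N'_1 = 40·cos0.1° = 40.0; c'Δl = 23.20; W sinα = 0.1
Slice 2: Δl = 1.4/cos9.7° = 1.420 m; N'_2 = 85·cos9.7° = 83.8; c'Δl = 20.59; W sinα = 14.3
Slice 3: Δl = 2.2/cos21.7° = 2.368 m; N'_3 = 110·cos21.7° = 102.2; c'Δl = 34.33; W sinα = 40.7
Slice 4: Δl = 2.3/cos38.3° = 2.931 m; N'_4 = 52·cos38.3° = 40.8; c'Δl = 42.50; W sinα = 32.2
Σc'Δl = 120.6 kN/m; ΣN' = 266.8 kN/m; ΣW sinα = 87.3 kN/m
Resisting = 120.6 + 266.8·tan20.6° = 120.6 + 100.3 = 220.9 kN/m
FS = 220.9 / 87.3 = 2.531

FS = 2.53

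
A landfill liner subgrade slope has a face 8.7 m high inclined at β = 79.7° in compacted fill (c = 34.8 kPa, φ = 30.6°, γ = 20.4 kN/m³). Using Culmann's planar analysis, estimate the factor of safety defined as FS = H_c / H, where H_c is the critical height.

H_c = (4c/γ) · sinβ cosφ / [1 − cos(β − φ)]
    = (4·34.8/20.4) · sin79.7°·cos30.6° / [1 − cos49.1°]
    = 6.824 · 0.8469 / 0.3453 = 16.74 m
FS = H_c / H = 16.74 / 8.7 = 1.924

FS = 1.92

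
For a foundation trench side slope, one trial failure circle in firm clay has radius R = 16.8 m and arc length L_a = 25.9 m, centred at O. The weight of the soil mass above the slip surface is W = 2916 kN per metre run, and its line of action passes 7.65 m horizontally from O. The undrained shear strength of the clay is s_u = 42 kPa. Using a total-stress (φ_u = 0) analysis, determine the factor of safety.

Taking moments about the centre O, the resisting moment is provided by the undrained shear strength acting along the arc:
M_R = s_u·L_a·R = 42·25.90·16.8 = 18275.0 kN·m/m
M_D = W·d = 2916·7.65 = 22307.4 kN·m/m
FS = M_R / M_D = 18275.0 / 22307.4 = 0.819

FS = 0.82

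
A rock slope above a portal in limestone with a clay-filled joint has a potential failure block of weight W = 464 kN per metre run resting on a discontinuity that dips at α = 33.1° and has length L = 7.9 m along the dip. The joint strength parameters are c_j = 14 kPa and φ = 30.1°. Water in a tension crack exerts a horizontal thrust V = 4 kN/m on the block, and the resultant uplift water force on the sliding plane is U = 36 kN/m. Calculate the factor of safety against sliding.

FS = 1.22

Resolving the block weight along and normal to the plane and applying the Mohr–Coulomb strength on the joint:
N' = W cosα − U − V sinα = 464·cos33.1° − 36 − 4·sin33.1° = 350.5 kN/m
Driving force T = W sinα + V cosα = 464·sin33.1° + 4·cos33.1° = 256.7 kN/m
Resisting force R = c_j·L + N'·tanφ = 14·7.9 + 350.5·tan30.1° = 110.6 + 203.2 = 313.8 kN/m
FS = R / T = 313.8 / 256.7 = 1.222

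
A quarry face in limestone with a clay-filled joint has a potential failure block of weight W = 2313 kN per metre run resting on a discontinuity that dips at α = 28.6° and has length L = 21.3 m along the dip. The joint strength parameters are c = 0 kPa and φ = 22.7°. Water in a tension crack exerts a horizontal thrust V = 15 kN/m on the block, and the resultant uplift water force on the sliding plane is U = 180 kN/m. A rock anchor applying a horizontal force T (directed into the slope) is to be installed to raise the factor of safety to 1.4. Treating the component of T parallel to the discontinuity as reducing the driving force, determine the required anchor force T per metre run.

Resolving forces along and normal to the sliding plane, with the horizontal anchor force T adding T·sinα to the effective normal force and T·cosα acting up the plane against the driving force:
FS = [cL + (W cosα − U − V sinα + T sinα) tanφ] / [W sinα + V cosα − T cosα]
Without the anchor: N' = 1843.6 kN/m, driving T_d = 1120.4 kN/m, resisting R = 0·21.3 + 1843.6·tan22.7° = 771.2 kN/m, FS = 0.69.
Setting FS = 1.4 and solving for T:
1.4·(1120.4 − T cos28.6°) = 771.2 + T sin28.6°·tan22.7°
T·(sin28.6°·tan22.7° + 1.4·cos28.6°) = 1.4·1120.4 − 771.2
T·(0.4787·0.4183 + 1.4·0.8780) = 1568.5 − 771.2 = 797.3
T·1.4294 = 797.3
T = 557.8 kN/m

T = 558 kN/m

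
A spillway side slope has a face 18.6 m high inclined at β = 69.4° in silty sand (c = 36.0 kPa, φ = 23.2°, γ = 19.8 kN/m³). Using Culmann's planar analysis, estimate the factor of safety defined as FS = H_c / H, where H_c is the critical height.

H_c = (4c/γ) · sinβ cosφ / [1 − cos(β − φ)]
    = (4·36.0/19.8) · sin69.4°·cos23.2° / [1 − cos46.2°]
    = 7.273 · 0.8604 / 0.3079 = 20.33 m
FS = H_c / H = 20.33 / 18.6 = 1.093

FS = 1.09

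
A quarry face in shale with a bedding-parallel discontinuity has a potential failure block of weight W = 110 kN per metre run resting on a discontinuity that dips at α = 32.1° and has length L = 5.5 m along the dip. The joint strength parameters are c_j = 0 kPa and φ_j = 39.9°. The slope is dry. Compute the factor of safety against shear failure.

Resolving the block weight along and normal to the plane and applying the Mohr–Coulomb strength on the joint:
N' = W cosα = 110·cos32.1° = 93.2 kN/m
Driving force T = W sinα = 110·sin32.1° = 58.5 kN/m
Resisting force R = c_j·L + N'·tanφ_j = 0·5.5 + 93.2·tan39.9° = 0.0 + 77.9 = 77.9 kN/m
FS = R / T = 77.9 / 58.5 = 1.333

FS = 1.33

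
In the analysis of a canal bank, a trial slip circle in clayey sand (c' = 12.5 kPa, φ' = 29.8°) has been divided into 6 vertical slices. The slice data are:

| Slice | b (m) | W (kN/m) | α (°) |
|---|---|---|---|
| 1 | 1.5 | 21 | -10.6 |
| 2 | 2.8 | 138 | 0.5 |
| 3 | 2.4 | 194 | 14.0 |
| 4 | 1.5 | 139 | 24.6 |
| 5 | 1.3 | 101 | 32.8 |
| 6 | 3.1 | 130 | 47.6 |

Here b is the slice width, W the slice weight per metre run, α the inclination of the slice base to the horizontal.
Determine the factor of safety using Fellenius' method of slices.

FS = 2.18

Ordinary method of slices: FS = Σ[c'·Δl_i + (W_i cosα_i)·tanφ'] / Σ W_i sinα_i, with Δl_i = b_i / cosα_i.
Slice 1: Δl = 1.5/cos(-10.6°) = 1.526 m; N'_1 = 21·cos(-10.6°) = 20.6; c'Δl = 19.08; W sinα = -3.9
Slice 2: Δl = 2.8/cos0.5° = 2.800 m; N'_2 = 138·cos0.5° = 138.0; c'Δl = 35.00; W sinα = 1.2
Slice 3: Δl = 2.4/cos14.0° = 2.473 m; N'_3 = 194·cos14.0° = 188.2; c'Δl = 30.92; W sinα = 46.9
Slice 4: Δl = 1.5/cos24.6° = 1.650 m; N'_4 = 139·cos24.6° = 126.4; c'Δl = 20.62; W sinα = 57.9
Slice 5: Δl = 1.3/cos32.8° = 1.547 m; N'_5 = 101·cos32.8° = 84.9; c'Δl = 19.33; W sinα = 54.7
Slice 6: Δl = 3.1/cos47.6° = 4.597 m; N'_6 = 130·cos47.6° = 87.7; c'Δl = 57.47; W sinα = 96.0
Σc'Δl = 182.4 kN/m; ΣN' = 645.8 kN/m; ΣW sinα = 252.8 kN/m
Resisting = 182.4 + 645.8·tan29.8° = 182.4 + 369.9 = 552.3 kN/m
FS = 552.3 / 252.8 = 2.184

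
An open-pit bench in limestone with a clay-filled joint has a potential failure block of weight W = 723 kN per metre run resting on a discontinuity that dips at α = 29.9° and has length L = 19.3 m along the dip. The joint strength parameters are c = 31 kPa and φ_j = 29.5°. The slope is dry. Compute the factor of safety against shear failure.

FS = 2.64

Resolving the block weight along and normal to the plane and applying the Mohr–Coulomb strength on the joint:
N' = W cosα = 723·cos29.9° = 626.8 kN/m
Driving force T = W sinα = 723·sin29.9° = 360.4 kN/m
Resisting force R = c·L + N'·tanφ_j = 31·19.3 + 626.8·tan29.5° = 598.3 + 354.6 = 952.9 kN/m
FS = R / T = 952.9 / 360.4 = 2.644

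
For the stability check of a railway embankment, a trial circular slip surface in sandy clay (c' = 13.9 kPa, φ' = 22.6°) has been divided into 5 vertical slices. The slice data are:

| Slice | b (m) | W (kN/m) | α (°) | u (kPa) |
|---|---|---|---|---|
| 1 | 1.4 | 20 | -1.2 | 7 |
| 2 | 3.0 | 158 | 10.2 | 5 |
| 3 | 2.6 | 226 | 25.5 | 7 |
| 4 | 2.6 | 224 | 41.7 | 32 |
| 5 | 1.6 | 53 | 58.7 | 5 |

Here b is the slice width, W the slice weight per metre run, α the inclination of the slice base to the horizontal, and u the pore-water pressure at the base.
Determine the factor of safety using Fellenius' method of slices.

Ordinary method of slices: FS = Σ[c'·Δl_i + (W_i cosα_i − u_i·Δl_i)·tanφ'] / Σ W_i sinα_i, with Δl_i = b_i / cosα_i.
Slice 1: Δl = 1.4/cos(-1.2°) = 1.400 m; N'_1 = 20·cos(-1.2°) − 7·1.400 = 10.2; c'Δl = 19.46; W sinα = -0.4
Slice 2: Δl = 3.0/cos10.2° = 3.048 m; N'_2 = 158·cos10.2° − 5·3.048 = 140.3; c'Δl = 42.37; W sinα = 28.0
Slice 3: Δl = 2.6/cos25.5° = 2.881 m; N'_3 = 226·cos25.5° − 7·2.881 = 183.8; c'Δl = 40.04; W sinα = 97.3
Slice 4: Δl = 2.6/cos41.7° = 3.482 m; N'_4 = 224·cos41.7° − 32·3.482 = 55.8; c'Δl = 48.40; W sinα = 149.0
Slice 5: Δl = 1.6/cos58.7° = 3.080 m; N'_5 = 53·cos58.7° − 5·3.080 = 12.1; c'Δl = 42.81; W sinα = 45.3
Σc'Δl = 193.1 kN/m; ΣN' = 402.2 kN/m; ΣW sinα = 319.2 kN/m
Resisting = 193.1 + 402.2·tan22.6° = 193.1 + 167.4 = 360.5 kN/m
FS = 360.5 / 319.2 = 1.130

FS = 1.13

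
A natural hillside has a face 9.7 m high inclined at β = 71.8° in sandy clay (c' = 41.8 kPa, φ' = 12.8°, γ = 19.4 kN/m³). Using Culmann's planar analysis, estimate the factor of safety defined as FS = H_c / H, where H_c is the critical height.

H_c = (4c'/γ) · sinβ cosφ' / [1 − cos(β − φ')]
    = (4·41.8/19.4) · sin71.8°·cos12.8° / [1 − cos59.0°]
    = 8.619 · 0.9264 / 0.4850 = 16.46 m
FS = H_c / H = 16.46 / 9.7 = 1.697

FS = 1.70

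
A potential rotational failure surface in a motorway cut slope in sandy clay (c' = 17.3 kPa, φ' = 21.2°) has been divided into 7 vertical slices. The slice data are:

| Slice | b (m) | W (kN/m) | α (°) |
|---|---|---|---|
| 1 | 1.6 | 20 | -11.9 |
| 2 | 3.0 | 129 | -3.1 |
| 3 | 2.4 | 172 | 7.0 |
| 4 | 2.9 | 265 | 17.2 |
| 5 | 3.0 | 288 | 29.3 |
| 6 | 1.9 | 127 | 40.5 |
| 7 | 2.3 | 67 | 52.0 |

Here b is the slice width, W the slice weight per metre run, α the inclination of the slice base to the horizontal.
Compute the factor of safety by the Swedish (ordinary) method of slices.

FS = 1.96

Ordinary method of slices: FS = Σ[c'·Δl_i + (W_i cosα_i)·tanφ'] / Σ W_i sinα_i, with Δl_i = b_i / cosα_i.
Slice 1: Δl = 1.6/cos(-11.9°) = 1.635 m; N'_1 = 20·cos(-11.9°) = 19.6; c'Δl = 28.29; W sinα = -4.1
Slice 2: Δl = 3.0/cos(-3.1°) = 3.004 m; N'_2 = 129·cos(-3.1°) = 128.8; c'Δl = 51.98; W sinα = -7.0
Slice 3: Δl = 2.4/cos7.0° = 2.418 m; N'_3 = 172·cos7.0° = 170.7; c'Δl = 41.83; W sinα = 21.0
Slice 4: Δl = 2.9/cos17.2° = 3.036 m; N'_4 = 265·cos17.2° = 253.1; c'Δl = 52.52; W sinα = 78.4
Slice 5: Δl = 3.0/cos29.3° = 3.440 m; N'_5 = 288·cos29.3° = 251.2; c'Δl = 59.51; W sinα = 140.9
Slice 6: Δl = 1.9/cos40.5° = 2.499 m; N'_6 = 127·cos40.5° = 96.6; c'Δl = 43.23; W sinα = 82.5
Slice 7: Δl = 2.3/cos52.0° = 3.736 m; N'_7 = 67·cos52.0° = 41.2; c'Δl = 64.63; W sinα = 52.8
Σc'Δl = 342.0 kN/m; ΣN' = 961.2 kN/m; ΣW sinα = 364.4 kN/m
Resisting = 342.0 + 961.2·tan21.2° = 342.0 + 372.8 = 714.8 kN/m
FS = 714.8 / 364.4 = 1.961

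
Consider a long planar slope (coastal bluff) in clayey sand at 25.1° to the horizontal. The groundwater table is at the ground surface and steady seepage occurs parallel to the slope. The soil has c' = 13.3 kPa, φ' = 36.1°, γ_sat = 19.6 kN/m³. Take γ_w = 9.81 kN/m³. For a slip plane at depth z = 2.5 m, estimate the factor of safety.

FS = 1.48

With seepage parallel to the slope and the water table at the surface, the effective normal stress on the slip plane uses the buoyant unit weight γ' = γ_sat − γ_w while the driving shear stress uses γ_sat:
FS = [c' + γ' z cos²β tanφ'] / [γ_sat z sinβ cosβ]
γ' = 19.6 − 9.81 = 9.79 kN/m³
Numerator = 13.3 + 9.79·2.5·cos²25.1°·tan36.1° = 13.3 + 9.79·2.5·0.8201·0.7292 = 27.936 kPa
Denominator = 19.6·2.5·sin25.1°·cos25.1° = 19.6·2.5·0.4242·0.9056 = 18.823 kPa
FS = 27.936 / 18.823 = 1.484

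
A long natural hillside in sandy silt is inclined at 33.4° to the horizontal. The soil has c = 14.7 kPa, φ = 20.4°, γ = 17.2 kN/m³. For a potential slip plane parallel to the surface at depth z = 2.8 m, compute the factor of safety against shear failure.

FS = 1.23

For an infinite slope with a slip plane parallel to the surface (no pore pressure): FS = [c + γz cos²β tanφ] / [γz sinβ cosβ].
γz = 17.2·2.8 = 48.16 kN/m²
Numerator = 14.7 + 48.16·cos²33.4°·tan20.4° = 14.7 + 48.16·0.6970·0.3719 = 27.183 kPa
Denominator = 48.16·sin33.4°·cos33.4° = 48.16·0.5505·0.8348 = 22.133 kPa
FS = 27.183 / 22.133 = 1.228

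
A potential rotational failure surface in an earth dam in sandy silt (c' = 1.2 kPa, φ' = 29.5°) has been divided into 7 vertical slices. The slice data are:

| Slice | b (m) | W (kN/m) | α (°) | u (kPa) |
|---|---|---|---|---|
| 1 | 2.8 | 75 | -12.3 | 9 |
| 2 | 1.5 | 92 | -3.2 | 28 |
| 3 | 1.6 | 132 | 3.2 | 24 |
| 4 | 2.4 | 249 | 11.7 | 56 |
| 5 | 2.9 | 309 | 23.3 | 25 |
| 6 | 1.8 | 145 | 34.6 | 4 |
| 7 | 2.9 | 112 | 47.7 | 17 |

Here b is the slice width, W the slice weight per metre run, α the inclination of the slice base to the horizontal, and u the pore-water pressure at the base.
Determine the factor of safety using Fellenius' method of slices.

FS = 1.14

Ordinary method of slices: FS = Σ[c'·Δl_i + (W_i cosα_i − u_i·Δl_i)·tanφ'] / Σ W_i sinα_i, with Δl_i = b_i / cosα_i.
Slice 1: Δl = 2.8/cos(-12.3°) = 2.866 m; N'_1 = 75·cos(-12.3°) − 9·2.866 = 47.5; c'Δl = 3.44; W sinα = -16.0
Slice 2: Δl = 1.5/cos(-3.2°) = 1.502 m; N'_2 = 92·cos(-3.2°) − 28·1.502 = 49.8; c'Δl = 1.80; W sinα = -5.1
Slice 3: Δl = 1.6/cos3.2° = 1.602 m; N'_3 = 132·cos3.2° − 24·1.602 = 93.3; c'Δl = 1.92; W sinα = 7.4
Slice 4: Δl = 2.4/cos11.7° = 2.451 m; N'_4 = 249·cos11.7° − 56·2.451 = 106.6; c'Δl = 2.94; W sinα = 50.5
Slice 5: Δl = 2.9/cos23.3° = 3.158 m; N'_5 = 309·cos23.3° − 25·3.158 = 204.9; c'Δl = 3.79; W sinα = 122.2
Slice 6: Δl = 1.8/cos34.6° = 2.187 m; N'_6 = 145·cos34.6° − 4·2.187 = 110.6; c'Δl = 2.62; W sinα = 82.3
Slice 7: Δl = 2.9/cos47.7° = 4.309 m; N'_7 = 112·cos47.7° − 17·4.309 = 2.1; c'Δl = 5.17; W sinα = 82.8
Σc'Δl = 21.7 kN/m; ΣN' = 614.8 kN/m; ΣW sinα = 324.1 kN/m
Resisting = 21.7 + 614.8·tan29.5° = 21.7 + 347.8 = 369.5 kN/m
FS = 369.5 / 324.1 = 1.140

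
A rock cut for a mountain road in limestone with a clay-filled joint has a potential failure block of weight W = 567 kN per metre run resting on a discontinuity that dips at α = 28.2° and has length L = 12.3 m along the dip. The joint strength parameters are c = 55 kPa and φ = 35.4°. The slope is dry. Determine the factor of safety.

FS = 3.85

Resolving the block weight along and normal to the plane and applying the Mohr–Coulomb strength on the joint:
N' = W cosα = 567·cos28.2° = 499.7 kN/m
Driving force T = W sinα = 567·sin28.2° = 267.9 kN/m
Resisting force R = c·L + N'·tanφ = 55·12.3 + 499.7·tan35.4° = 676.5 + 355.1 = 1031.6 kN/m
FS = R / T = 1031.6 / 267.9 = 3.850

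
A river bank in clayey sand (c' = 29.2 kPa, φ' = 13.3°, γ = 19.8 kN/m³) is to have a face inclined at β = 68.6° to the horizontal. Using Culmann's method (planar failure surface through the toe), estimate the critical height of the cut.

Culmann's analysis gives the critical failure plane at α_cr = (β + φ')/2 = (68.6 + 13.3)/2 = 40.9°, and the critical height
H_c = (4c'/γ) · sinβ cosφ' / [1 − cos(β − φ')]
    = (4·29.2/19.8) · sin68.6°·cos13.3° / [1 − cos(55.3°)]
    = 5.899 · 0.9311·0.9732 / [1 − 0.5693]
    = 5.899 · 0.9061 / 0.4307
    = 12.41 m

H_c = 12.41 m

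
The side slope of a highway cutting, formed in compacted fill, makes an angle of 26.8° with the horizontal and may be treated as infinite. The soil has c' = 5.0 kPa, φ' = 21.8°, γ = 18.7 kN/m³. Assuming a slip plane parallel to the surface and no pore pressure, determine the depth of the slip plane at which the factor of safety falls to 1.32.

z = 1.26 m

Setting FS = 1.32 in FS = [c' + γz cos²β tanφ'] / [γz sinβ cosβ] and solving for z:
z = c' / [γ cosβ (FS·sinβ − cosβ·tanφ')]
  = 5.0 / [18.7·cos26.8°·(1.32·sin26.8° − cos26.8°·tan21.8°)]
  = 5.0 / [18.7·0.8926·(1.32·0.4509 − 0.8926·0.4000)]
  = 5.0 / 3.9750 = 1.258 m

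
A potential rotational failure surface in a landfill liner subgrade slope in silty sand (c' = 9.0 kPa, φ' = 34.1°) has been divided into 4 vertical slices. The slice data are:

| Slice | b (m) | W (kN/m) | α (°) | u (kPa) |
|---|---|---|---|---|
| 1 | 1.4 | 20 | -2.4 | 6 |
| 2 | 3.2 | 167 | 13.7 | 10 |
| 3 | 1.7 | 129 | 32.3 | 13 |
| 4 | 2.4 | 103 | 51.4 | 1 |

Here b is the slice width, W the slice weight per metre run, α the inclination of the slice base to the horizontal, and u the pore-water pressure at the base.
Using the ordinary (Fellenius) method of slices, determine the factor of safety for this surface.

FS = 1.53

Ordinary method of slices: FS = Σ[c'·Δl_i + (W_i cosα_i − u_i·Δl_i)·tanφ'] / Σ W_i sinα_i, with Δl_i = b_i / cosα_i.
Slice 1: Δl = 1.4/cos(-2.4°) = 1.401 m; N'_1 = 20·cos(-2.4°) − 6·1.401 = 11.6; c'Δl = 12.61; W sinα = -0.8
Slice 2: Δl = 3.2/cos13.7° = 3.294 m; N'_2 = 167·cos13.7° − 10·3.294 = 129.3; c'Δl = 29.64; W sinα = 39.6
Slice 3: Δl = 1.7/cos32.3° = 2.011 m; N'_3 = 129·cos32.3° − 13·2.011 = 82.9; c'Δl = 18.10; W sinα = 68.9
Slice 4: Δl = 2.4/cos51.4° = 3.847 m; N'_4 = 103·cos51.4° − 1·3.847 = 60.4; c'Δl = 34.62; W sinα = 80.5
Σc'Δl = 95.0 kN/m; ΣN' = 284.2 kN/m; ΣW sinα = 188.1 kN/m
Resisting = 95.0 + 284.2·tan34.1° = 95.0 + 192.4 = 287.4 kN/m
FS = 287.4 / 188.1 = 1.528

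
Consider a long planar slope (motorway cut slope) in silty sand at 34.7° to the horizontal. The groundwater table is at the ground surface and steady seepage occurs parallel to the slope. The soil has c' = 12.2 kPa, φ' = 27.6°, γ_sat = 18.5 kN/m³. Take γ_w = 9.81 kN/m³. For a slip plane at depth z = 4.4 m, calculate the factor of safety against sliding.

With seepage parallel to the slope and the water table at the surface, the effective normal stress on the slip plane uses the buoyant unit weight γ' = γ_sat − γ_w while the driving shear stress uses γ_sat:
FS = [c' + γ' z cos²β tanφ'] / [γ_sat z sinβ cosβ]
γ' = 18.5 − 9.81 = 8.69 kN/m³
Numerator = 12.2 + 8.69·4.4·cos²34.7°·tan27.6° = 12.2 + 8.69·4.4·0.6759·0.5228 = 25.711 kPa
Denominator = 18.5·4.4·sin34.7°·cos34.7° = 18.5·4.4·0.5693·0.8221 = 38.098 kPa
FS = 25.711 / 38.098 = 0.675

FS = 0.67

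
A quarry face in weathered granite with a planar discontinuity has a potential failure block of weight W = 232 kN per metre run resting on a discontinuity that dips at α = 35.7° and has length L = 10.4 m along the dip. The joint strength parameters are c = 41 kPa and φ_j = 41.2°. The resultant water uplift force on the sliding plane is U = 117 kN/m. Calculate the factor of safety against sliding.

FS = 3.61

Resolving the block weight along and normal to the plane and applying the Mohr–Coulomb strength on the joint:
N' = W cosα − U = 232·cos35.7° − 117 = 71.4 kN/m
Driving force T = W sinα = 232·sin35.7° = 135.4 kN/m
Resisting force R = c·L + N'·tanφ_j = 41·10.4 + 71.4·tan41.2° = 426.4 + 62.5 = 488.9 kN/m
FS = R / T = 488.9 / 135.4 = 3.611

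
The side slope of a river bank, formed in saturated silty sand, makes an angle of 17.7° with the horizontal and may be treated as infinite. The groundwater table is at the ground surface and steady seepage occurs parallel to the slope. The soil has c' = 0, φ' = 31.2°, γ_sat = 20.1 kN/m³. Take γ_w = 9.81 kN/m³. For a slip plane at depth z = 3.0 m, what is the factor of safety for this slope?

With seepage parallel to the slope and the water table at the surface, the effective normal stress on the slip plane uses the buoyant unit weight γ' = γ_sat − γ_w while the driving shear stress uses γ_sat:
FS = [c' + γ' z cos²β tanφ'] / [γ_sat z sinβ cosβ]
(For c' = 0 this reduces to FS = (γ'/γ_sat)·tanφ'/tanβ.)
γ' = 20.1 − 9.81 = 10.29 kN/m³
Numerator = 0.0 + 10.29·3.0·cos²17.7°·tan31.2° = 0.0 + 10.29·3.0·0.9076·0.6056 = 16.967 kPa
Denominator = 20.1·3.0·sin17.7°·cos17.7° = 20.1·3.0·0.3040·0.9527 = 17.465 kPa
FS = 16.967 / 17.465 = 0.971

FS = 0.97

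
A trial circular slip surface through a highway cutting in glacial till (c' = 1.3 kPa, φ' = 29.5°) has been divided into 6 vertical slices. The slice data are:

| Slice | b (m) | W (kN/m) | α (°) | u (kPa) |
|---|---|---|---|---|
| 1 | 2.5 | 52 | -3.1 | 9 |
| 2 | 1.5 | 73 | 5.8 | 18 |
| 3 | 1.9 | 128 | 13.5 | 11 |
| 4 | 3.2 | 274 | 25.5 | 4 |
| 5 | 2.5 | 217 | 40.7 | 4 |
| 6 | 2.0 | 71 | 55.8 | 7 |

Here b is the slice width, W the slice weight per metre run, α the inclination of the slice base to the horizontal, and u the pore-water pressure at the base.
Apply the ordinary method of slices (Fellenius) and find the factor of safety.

FS = 0.99

Ordinary method of slices: FS = Σ[c'·Δl_i + (W_i cosα_i − u_i·Δl_i)·tanφ'] / Σ W_i sinα_i, with Δl_i = b_i / cosα_i.
Slice 1: Δl = 2.5/cos(-3.1°) = 2.504 m; N'_1 = 52·cos(-3.1°) − 9·2.504 = 29.4; c'Δl = 3.25; W sinα = -2.8
Slice 2: Δl = 1.5/cos5.8° = 1.508 m; N'_2 = 73·cos5.8° − 18·1.508 = 45.5; c'Δl = 1.96; W sinα = 7.4
Slice 3: Δl = 1.9/cos13.5° = 1.954 m; N'_3 = 128·cos13.5° − 11·1.954 = 103.0; c'Δl = 2.54; W sinα = 29.9
Slice 4: Δl = 3.2/cos25.5° = 3.545 m; N'_4 = 274·cos25.5° − 4·3.545 = 233.1; c'Δl = 4.61; W sinα = 118.0
Slice 5: Δl = 2.5/cos40.7° = 3.298 m; N'_5 = 217·cos40.7° − 4·3.298 = 151.3; c'Δl = 4.29; W sinα = 141.5
Slice 6: Δl = 2.0/cos55.8° = 3.558 m; N'_6 = 71·cos55.8° − 7·3.558 = 15.0; c'Δl = 4.63; W sinα = 58.7
Σc'Δl = 21.3 kN/m; ΣN' = 577.3 kN/m; ΣW sinα = 352.6 kN/m
Resisting = 21.3 + 577.3·tan29.5° = 21.3 + 326.6 = 347.9 kN/m
FS = 347.9 / 352.6 = 0.987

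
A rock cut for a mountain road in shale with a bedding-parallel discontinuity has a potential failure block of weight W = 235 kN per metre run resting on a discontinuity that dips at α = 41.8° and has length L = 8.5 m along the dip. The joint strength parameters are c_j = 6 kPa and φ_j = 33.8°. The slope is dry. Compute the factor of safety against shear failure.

FS = 1.07

Resolving the block weight along and normal to the plane and applying the Mohr–Coulomb strength on the joint:
N' = W cosα = 235·cos41.8° = 175.2 kN/m
Driving force T = W sinα = 235·sin41.8° = 156.6 kN/m
Resisting force R = c_j·L + N'·tanφ_j = 6·8.5 + 175.2·tan33.8° = 51.0 + 117.3 = 168.3 kN/m
FS = R / T = 168.3 / 156.6 = 1.074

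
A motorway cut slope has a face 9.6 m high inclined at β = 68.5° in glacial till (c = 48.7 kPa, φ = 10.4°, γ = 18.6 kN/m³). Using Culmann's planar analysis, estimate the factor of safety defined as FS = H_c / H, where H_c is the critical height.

H_c = (4c/γ) · sinβ cosφ / [1 − cos(β − φ)]
    = (4·48.7/18.6) · sin68.5°·cos10.4° / [1 − cos58.1°]
    = 10.473 · 0.9151 / 0.4716 = 20.32 m
FS = H_c / H = 20.32 / 9.6 = 2.117

FS = 2.12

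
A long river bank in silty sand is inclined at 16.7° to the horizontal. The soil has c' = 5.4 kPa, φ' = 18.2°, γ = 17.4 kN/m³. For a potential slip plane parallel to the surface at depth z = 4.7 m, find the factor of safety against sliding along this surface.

For an infinite slope with a slip plane parallel to the surface (no pore pressure): FS = [c' + γz cos²β tanφ'] / [γz sinβ cosβ].
γz = 17.4·4.7 = 81.78 kN/m²
Numerator = 5.4 + 81.78·cos²16.7°·tan18.2° = 5.4 + 81.78·0.9174·0.3288 = 30.068 kPa
Denominator = 81.78·sin16.7°·cos16.7° = 81.78·0.2874·0.9578 = 22.509 kPa
FS = 30.068 / 22.509 = 1.336

FS = 1.34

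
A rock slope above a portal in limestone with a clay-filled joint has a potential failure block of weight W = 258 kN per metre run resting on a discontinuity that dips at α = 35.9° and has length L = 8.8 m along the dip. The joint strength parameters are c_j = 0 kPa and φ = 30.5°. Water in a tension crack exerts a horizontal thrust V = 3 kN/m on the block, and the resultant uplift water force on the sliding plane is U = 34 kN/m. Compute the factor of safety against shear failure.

FS = 0.66

Resolving the block weight along and normal to the plane and applying the Mohr–Coulomb strength on the joint:
N' = W cosα − U − V sinα = 258·cos35.9° − 34 − 3·sin35.9° = 173.2 kN/m
Driving force T = W sinα + V cosα = 258·sin35.9° + 3·cos35.9° = 153.7 kN/m
Resisting force R = c_j·L + N'·tanφ = 0·8.8 + 173.2·tan30.5° = 0.0 + 102.0 = 102.0 kN/m
FS = R / T = 102.0 / 153.7 = 0.664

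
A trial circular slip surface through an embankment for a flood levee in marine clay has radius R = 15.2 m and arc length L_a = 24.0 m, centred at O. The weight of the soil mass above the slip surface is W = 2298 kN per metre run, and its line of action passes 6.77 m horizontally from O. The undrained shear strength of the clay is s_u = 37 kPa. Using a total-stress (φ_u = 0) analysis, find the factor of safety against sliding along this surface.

FS = 0.87

Taking moments about the centre O, the resisting moment is provided by the undrained shear strength acting along the arc:
M_R = s_u·L_a·R = 37·24.00·15.2 = 13497.6 kN·m/m
M_D = W·d = 2298·6.77 = 15557.5 kN·m/m
FS = M_R / M_D = 13497.6 / 15557.5 = 0.868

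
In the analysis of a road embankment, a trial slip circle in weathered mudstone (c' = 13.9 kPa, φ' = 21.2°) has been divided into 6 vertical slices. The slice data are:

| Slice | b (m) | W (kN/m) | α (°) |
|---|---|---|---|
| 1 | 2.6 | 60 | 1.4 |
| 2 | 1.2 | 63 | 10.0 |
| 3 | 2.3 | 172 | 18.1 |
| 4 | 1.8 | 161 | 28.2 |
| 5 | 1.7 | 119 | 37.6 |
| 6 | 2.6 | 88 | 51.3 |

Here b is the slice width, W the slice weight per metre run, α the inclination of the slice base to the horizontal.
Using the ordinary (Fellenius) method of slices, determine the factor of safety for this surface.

FS = 1.51

Ordinary method of slices: FS = Σ[c'·Δl_i + (W_i cosα_i)·tanφ'] / Σ W_i sinα_i, with Δl_i = b_i / cosα_i.
Slice 1: Δl = 2.6/cos1.4° = 2.601 m; N'_1 = 60·cos1.4° = 60.0; c'Δl = 36.15; W sinα = 1.5
Slice 2: Δl = 1.2/cos10.0° = 1.219 m; N'_2 = 63·cos10.0° = 62.0; c'Δl = 16.94; W sinα = 10.9
Slice 3: Δl = 2.3/cos18.1° = 2.420 m; N'_3 = 172·cos18.1° = 163.5; c'Δl = 33.63; W sinα = 53.4
Slice 4: Δl = 1.8/cos28.2° = 2.042 m; N'_4 = 161·cos28.2° = 141.9; c'Δl = 28.39; W sinα = 76.1
Slice 5: Δl = 1.7/cos37.6° = 2.146 m; N'_5 = 119·cos37.6° = 94.3; c'Δl = 29.82; W sinα = 72.6
Slice 6: Δl = 2.6/cos51.3° = 4.158 m; N'_6 = 88·cos51.3° = 55.0; c'Δl = 57.80; W sinα = 68.7
Σc'Δl = 202.7 kN/m; ΣN' = 576.7 kN/m; ΣW sinα = 283.2 kN/m
Resisting = 202.7 + 576.7·tan21.2° = 202.7 + 223.7 = 426.4 kN/m
FS = 426.4 / 283.2 = 1.506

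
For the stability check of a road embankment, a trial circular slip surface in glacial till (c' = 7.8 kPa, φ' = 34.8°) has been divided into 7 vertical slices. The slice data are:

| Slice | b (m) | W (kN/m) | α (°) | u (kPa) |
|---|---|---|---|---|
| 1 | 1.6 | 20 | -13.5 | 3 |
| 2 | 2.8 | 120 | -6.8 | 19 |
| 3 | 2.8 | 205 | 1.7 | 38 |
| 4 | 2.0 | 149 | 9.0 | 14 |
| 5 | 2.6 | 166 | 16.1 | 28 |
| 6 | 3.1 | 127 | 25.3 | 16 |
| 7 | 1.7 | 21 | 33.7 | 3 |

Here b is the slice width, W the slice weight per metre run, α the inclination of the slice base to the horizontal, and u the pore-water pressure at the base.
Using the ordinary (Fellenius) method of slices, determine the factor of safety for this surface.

FS = 3.68

Ordinary method of slices: FS = Σ[c'·Δl_i + (W_i cosα_i − u_i·Δl_i)·tanφ'] / Σ W_i sinα_i, with Δl_i = b_i / cosα_i.
Slice 1: Δl = 1.6/cos(-13.5°) = 1.645 m; N'_1 = 20·cos(-13.5°) − 3·1.645 = 14.5; c'Δl = 12.83; W sinα = -4.7
Slice 2: Δl = 2.8/cos(-6.8°) = 2.820 m; N'_2 = 120·cos(-6.8°) − 19·2.820 = 65.6; c'Δl = 21.99; W sinα = -14.2
Slice 3: Δl = 2.8/cos1.7° = 2.801 m; N'_3 = 205·cos1.7° − 38·2.801 = 98.5; c'Δl = 21.85; W sinα = 6.1
Slice 4: Δl = 2.0/cos9.0° = 2.025 m; N'_4 = 149·cos9.0° − 14·2.025 = 118.8; c'Δl = 15.79; W sinα = 23.3
Slice 5: Δl = 2.6/cos16.1° = 2.706 m; N'_5 = 166·cos16.1° − 28·2.706 = 83.7; c'Δl = 21.11; W sinα = 46.0
Slice 6: Δl = 3.1/cos25.3° = 3.429 m; N'_6 = 127·cos25.3° − 16·3.429 = 60.0; c'Δl = 26.75; W sinα = 54.3
Slice 7: Δl = 1.7/cos33.7° = 2.043 m; N'_7 = 21·cos33.7° − 3·2.043 = 11.3; c'Δl = 15.94; W sinα = 11.7
Σc'Δl = 136.3 kN/m; ΣN' = 452.4 kN/m; ΣW sinα = 122.5 kN/m
Resisting = 136.3 + 452.4·tan34.8° = 136.3 + 314.4 = 450.7 kN/m
FS = 450.7 / 122.5 = 3.680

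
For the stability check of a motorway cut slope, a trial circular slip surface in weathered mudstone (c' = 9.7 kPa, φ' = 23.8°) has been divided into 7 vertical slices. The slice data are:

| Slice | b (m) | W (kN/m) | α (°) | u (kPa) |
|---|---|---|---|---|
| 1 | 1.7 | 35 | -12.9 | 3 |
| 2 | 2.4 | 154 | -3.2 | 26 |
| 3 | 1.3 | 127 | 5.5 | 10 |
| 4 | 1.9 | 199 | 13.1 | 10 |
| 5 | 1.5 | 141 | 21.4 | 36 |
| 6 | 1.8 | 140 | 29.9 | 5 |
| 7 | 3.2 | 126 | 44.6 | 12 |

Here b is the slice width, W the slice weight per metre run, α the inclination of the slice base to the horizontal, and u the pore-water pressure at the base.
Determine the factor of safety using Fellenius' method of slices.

Ordinary method of slices: FS = Σ[c'·Δl_i + (W_i cosα_i − u_i·Δl_i)·tanφ'] / Σ W_i sinα_i, with Δl_i = b_i / cosα_i.
Slice 1: Δl = 1.7/cos(-12.9°) = 1.744 m; N'_1 = 35·cos(-12.9°) − 3·1.744 = 28.9; c'Δl = 16.92; W sinα = -7.8
Slice 2: Δl = 2.4/cos(-3.2°) = 2.404 m; N'_2 = 154·cos(-3.2°) − 26·2.404 = 91.3; c'Δl = 23.32; W sinα = -8.6
Slice 3: Δl = 1.3/cos5.5° = 1.306 m; N'_3 = 127·cos5.5° − 10·1.306 = 113.4; c'Δl = 12.67; W sinα = 12.2
Slice 4: Δl = 1.9/cos13.1° = 1.951 m; N'_4 = 199·cos13.1° − 10·1.951 = 174.3; c'Δl = 18.92; W sinα = 45.1
Slice 5: Δl = 1.5/cos21.4° = 1.611 m; N'_5 = 141·cos21.4° − 36·1.611 = 73.3; c'Δl = 15.63; W sinα = 51.4
Slice 6: Δl = 1.8/cos29.9° = 2.076 m; N'_6 = 140·cos29.9° − 5·2.076 = 111.0; c'Δl = 20.14; W sinα = 69.8
Slice 7: Δl = 3.2/cos44.6° = 4.494 m; N'_7 = 126·cos44.6° − 12·4.494 = 35.8; c'Δl = 43.59; W sinα = 88.5
Σc'Δl = 151.2 kN/m; ΣN' = 627.9 kN/m; ΣW sinα = 250.6 kN/m
Resisting = 151.2 + 627.9·tan23.8° = 151.2 + 276.9 = 428.1 kN/m
FS = 428.1 / 250.6 = 1.709

FS = 1.71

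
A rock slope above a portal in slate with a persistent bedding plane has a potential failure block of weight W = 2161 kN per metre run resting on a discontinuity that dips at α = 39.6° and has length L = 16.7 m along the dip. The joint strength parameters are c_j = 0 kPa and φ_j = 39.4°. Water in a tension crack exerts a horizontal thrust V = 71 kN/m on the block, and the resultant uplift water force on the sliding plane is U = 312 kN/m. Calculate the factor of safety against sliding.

FS = 0.75

Resolving the block weight along and normal to the plane and applying the Mohr–Coulomb strength on the joint:
N' = W cosα − U − V sinα = 2161·cos39.6° − 312 − 71·sin39.6° = 1307.8 kN/m
Driving force T = W sinα + V cosα = 2161·sin39.6° + 71·cos39.6° = 1432.2 kN/m
Resisting force R = c_j·L + N'·tanφ_j = 0·16.7 + 1307.8·tan39.4° = 0.0 + 1074.3 = 1074.3 kN/m
FS = R / T = 1074.3 / 1432.2 = 0.750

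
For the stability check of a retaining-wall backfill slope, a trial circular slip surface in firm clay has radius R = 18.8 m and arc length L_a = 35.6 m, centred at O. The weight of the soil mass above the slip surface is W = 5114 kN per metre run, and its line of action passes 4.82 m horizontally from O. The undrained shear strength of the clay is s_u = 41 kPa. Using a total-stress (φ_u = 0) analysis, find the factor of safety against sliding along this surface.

Taking moments about the centre O, the resisting moment is provided by the undrained shear strength acting along the arc:
M_R = s_u·L_a·R = 41·35.60·18.8 = 27440.5 kN·m/m
M_D = W·d = 5114·4.82 = 24649.5 kN·m/m
FS = M_R / M_D = 27440.5 / 24649.5 = 1.113

FS = 1.11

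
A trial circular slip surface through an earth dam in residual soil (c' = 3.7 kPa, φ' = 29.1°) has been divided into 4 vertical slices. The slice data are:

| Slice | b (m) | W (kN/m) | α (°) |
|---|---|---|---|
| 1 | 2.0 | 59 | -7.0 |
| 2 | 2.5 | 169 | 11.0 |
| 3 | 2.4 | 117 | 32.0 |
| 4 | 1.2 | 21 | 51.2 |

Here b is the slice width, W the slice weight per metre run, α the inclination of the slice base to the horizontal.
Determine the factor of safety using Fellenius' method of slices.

Ordinary method of slices: FS = Σ[c'·Δl_i + (W_i cosα_i)·tanφ'] / Σ W_i sinα_i, with Δl_i = b_i / cosα_i.
Slice 1: Δl = 2.0/cos(-7.0°) = 2.015 m; N'_1 = 59·cos(-7.0°) = 58.6; c'Δl = 7.46; W sinα = -7.2
Slice 2: Δl = 2.5/cos11.0° = 2.547 m; N'_2 = 169·cos11.0° = 165.9; c'Δl = 9.42; W sinα = 32.2
Slice 3: Δl = 2.4/cos32.0° = 2.830 m; N'_3 = 117·cos32.0° = 99.2; c'Δl = 10.47; W sinα = 62.0
Slice 4: Δl = 1.2/cos51.2° = 1.915 m; N'_4 = 21·cos51.2° = 13.2; c'Δl = 7.09; W sinα = 16.4
Σc'Δl = 34.4 kN/m; ΣN' = 336.8 kN/m; ΣW sinα = 103.4 kN/m
Resisting = 34.4 + 336.8·tan29.1° = 34.4 + 187.5 = 221.9 kN/m
FS = 221.9 / 103.4 = 2.146

FS = 2.15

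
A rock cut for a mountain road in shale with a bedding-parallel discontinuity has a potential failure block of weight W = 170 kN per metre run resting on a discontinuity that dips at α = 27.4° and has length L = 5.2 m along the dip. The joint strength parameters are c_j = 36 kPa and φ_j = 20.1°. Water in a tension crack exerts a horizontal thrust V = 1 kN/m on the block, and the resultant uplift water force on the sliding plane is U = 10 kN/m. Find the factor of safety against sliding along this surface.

FS = 3.02

Resolving the block weight along and normal to the plane and applying the Mohr–Coulomb strength on the joint:
N' = W cosα − U − V sinα = 170·cos27.4° − 10 − 1·sin27.4° = 140.5 kN/m
Driving force T = W sinα + V cosα = 170·sin27.4° + 1·cos27.4° = 79.1 kN/m
Resisting force R = c_j·L + N'·tanφ_j = 36·5.2 + 140.5·tan20.1° = 187.2 + 51.4 = 238.6 kN/m
FS = R / T = 238.6 / 79.1 = 3.016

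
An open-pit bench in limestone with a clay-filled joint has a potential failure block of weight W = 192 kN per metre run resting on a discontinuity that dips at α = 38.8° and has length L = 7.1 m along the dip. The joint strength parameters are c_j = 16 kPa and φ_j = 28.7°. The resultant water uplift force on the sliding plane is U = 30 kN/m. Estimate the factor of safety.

Resolving the block weight along and normal to the plane and applying the Mohr–Coulomb strength on the joint:
N' = W cosα − U = 192·cos38.8° − 30 = 119.6 kN/m
Driving force T = W sinα = 192·sin38.8° = 120.3 kN/m
Resisting force R = c_j·L + N'·tanφ_j = 16·7.1 + 119.6·tan28.7° = 113.6 + 65.5 = 179.1 kN/m
FS = R / T = 179.1 / 120.3 = 1.489

FS = 1.49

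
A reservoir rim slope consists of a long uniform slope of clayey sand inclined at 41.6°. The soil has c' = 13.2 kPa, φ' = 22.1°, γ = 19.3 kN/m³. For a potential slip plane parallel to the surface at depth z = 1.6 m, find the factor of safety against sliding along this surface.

FS = 1.32

For an infinite slope with a slip plane parallel to the surface (no pore pressure): FS = [c' + γz cos²β tanφ'] / [γz sinβ cosβ].
γz = 19.3·1.6 = 30.88 kN/m²
Numerator = 13.2 + 30.88·cos²41.6°·tan22.1° = 13.2 + 30.88·0.5592·0.4061 = 20.212 kPa
Denominator = 30.88·sin41.6°·cos41.6° = 30.88·0.6639·0.7478 = 15.331 kPa
FS = 20.212 / 15.331 = 1.318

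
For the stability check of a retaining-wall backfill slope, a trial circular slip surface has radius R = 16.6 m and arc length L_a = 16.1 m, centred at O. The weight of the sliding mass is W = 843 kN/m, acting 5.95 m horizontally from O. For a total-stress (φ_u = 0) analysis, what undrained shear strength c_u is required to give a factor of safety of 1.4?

FS = c_u·L_a·R / (W·d), so c_u = FS·W·d / (L_a·R).
c_u = 1.4·843·5.95 / (16.10·16.6) = 7022.2 / 267.26 = 26.27 kPa

c_u = 26.3 kPa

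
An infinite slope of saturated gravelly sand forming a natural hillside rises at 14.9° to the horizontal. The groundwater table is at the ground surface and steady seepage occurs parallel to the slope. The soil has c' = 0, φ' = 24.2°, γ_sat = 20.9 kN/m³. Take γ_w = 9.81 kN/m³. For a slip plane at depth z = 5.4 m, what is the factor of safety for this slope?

With seepage parallel to the slope and the water table at the surface, the effective normal stress on the slip plane uses the buoyant unit weight γ' = γ_sat − γ_w while the driving shear stress uses γ_sat:
FS = [c' + γ' z cos²β tanφ'] / [γ_sat z sinβ cosβ]
(For c' = 0 this reduces to FS = (γ'/γ_sat)·tanφ'/tanβ.)
γ' = 20.9 − 9.81 = 11.09 kN/m³
Numerator = 0.0 + 11.09·5.4·cos²14.9°·tan24.2° = 0.0 + 11.09·5.4·0.9339·0.4494 = 25.134 kPa
Denominator = 20.9·5.4·sin14.9°·cos14.9° = 20.9·5.4·0.2571·0.9664 = 28.044 kPa
FS = 25.134 / 28.044 = 0.896

FS = 0.90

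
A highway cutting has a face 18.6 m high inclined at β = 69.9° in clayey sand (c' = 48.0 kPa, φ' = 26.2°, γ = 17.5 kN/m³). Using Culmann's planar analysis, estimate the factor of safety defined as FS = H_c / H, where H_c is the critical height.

FS = 1.79

H_c = (4c'/γ) · sinβ cosφ' / [1 − cos(β − φ')]
    = (4·48.0/17.5) · sin69.9°·cos26.2° / [1 − cos43.7°]
    = 10.971 · 0.8426 / 0.2770 = 33.37 m
FS = H_c / H = 33.37 / 18.6 = 1.794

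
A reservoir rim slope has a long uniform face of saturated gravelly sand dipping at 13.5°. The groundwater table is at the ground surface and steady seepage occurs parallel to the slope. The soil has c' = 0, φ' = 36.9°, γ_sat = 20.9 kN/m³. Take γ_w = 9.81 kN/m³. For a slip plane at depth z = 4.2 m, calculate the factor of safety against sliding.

With seepage parallel to the slope and the water table at the surface, the effective normal stress on the slip plane uses the buoyant unit weight γ' = γ_sat − γ_w while the driving shear stress uses γ_sat:
FS = [c' + γ' z cos²β tanφ'] / [γ_sat z sinβ cosβ]
(For c' = 0 this reduces to FS = (γ'/γ_sat)·tanφ'/tanβ.)
γ' = 20.9 − 9.81 = 11.09 kN/m³
Numerator = 0.0 + 11.09·4.2·cos²13.5°·tan36.9° = 0.0 + 11.09·4.2·0.9455·0.7508 = 33.066 kPa
Denominator = 20.9·4.2·sin13.5°·cos13.5° = 20.9·4.2·0.2334·0.9724 = 19.926 kPa
FS = 33.066 / 19.926 = 1.659

FS = 1.66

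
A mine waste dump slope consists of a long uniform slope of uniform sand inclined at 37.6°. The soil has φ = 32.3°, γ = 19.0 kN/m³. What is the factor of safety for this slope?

For a dry cohesionless infinite slope the factor of safety is FS = tanφ / tanβ.
FS = tan32.3° / tan37.6° = 0.6322 / 0.7701 = 0.821

FS = 0.82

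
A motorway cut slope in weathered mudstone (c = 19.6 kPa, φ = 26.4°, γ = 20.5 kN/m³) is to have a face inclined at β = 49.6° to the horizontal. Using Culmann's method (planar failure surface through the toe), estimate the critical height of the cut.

Culmann's analysis gives the critical failure plane at α_cr = (β + φ)/2 = (49.6 + 26.4)/2 = 38.0°, and the critical height
H_c = (4c/γ) · sinβ cosφ / [1 − cos(β − φ)]
    = (4·19.6/20.5) · sin49.6°·cos26.4° / [1 − cos(23.2°)]
    = 3.824 · 0.7615·0.8957 / [1 − 0.9191]
    = 3.824 · 0.6821 / 0.0809
    = 32.26 m

H_c = 32.26 m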